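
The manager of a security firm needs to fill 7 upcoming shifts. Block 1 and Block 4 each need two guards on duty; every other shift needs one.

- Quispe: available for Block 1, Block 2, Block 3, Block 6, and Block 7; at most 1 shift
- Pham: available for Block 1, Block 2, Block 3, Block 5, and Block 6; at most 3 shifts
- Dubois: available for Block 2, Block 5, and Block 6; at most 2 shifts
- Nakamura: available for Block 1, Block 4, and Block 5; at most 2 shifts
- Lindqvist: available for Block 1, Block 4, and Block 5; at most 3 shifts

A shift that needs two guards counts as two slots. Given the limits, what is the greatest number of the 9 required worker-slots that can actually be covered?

9

Total capacity across all guards is 1+3+2+2+3 = 11, and 9 slots are needed, so at most 9 can be filled.
An assignment achieving 9: Block 1→Nakamura+Lindqvist, Block 2→Pham, Block 3→Pham, Block 4→Nakamura+Lindqvist, Block 5→Dubois, Block 6→Pham, Block 7→Quispe.
Loads: Quispe 1/1, Pham 3/3, Dubois 1/2, Nakamura 2/2, Lindqvist 2/3.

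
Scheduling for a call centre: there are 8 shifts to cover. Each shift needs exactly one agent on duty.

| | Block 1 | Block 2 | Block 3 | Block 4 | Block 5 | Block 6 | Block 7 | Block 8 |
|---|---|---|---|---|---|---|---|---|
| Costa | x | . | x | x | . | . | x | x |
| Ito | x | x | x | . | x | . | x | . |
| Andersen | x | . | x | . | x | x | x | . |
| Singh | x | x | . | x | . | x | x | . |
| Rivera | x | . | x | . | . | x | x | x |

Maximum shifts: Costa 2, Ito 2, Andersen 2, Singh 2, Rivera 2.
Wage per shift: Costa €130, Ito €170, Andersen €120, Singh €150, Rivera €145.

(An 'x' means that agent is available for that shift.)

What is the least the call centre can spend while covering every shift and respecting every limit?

€1090

Picking the cheapest available agent for each shift independently would cost €1010, but that ignores the shift limits.
An optimal schedule: Block 1→Rivera, Block 2→Singh, Block 3→Rivera, Block 4→Costa, Block 5→Andersen, Block 6→Andersen, Block 7→Singh, Block 8→Costa.
Total: 145 + 150 + 145 + 130 + 120 + 120 + 150 + 130 = €1090.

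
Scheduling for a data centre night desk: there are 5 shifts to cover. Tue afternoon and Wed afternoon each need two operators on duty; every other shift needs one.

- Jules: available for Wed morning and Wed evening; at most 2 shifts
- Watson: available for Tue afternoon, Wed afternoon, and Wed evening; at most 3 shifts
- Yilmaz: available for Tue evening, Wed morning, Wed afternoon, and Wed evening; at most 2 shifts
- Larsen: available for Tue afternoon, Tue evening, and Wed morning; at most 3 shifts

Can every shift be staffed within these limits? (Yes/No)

Tue afternoon can only be covered by Watson and Larsen, so that assignment is forced.
Wed afternoon can only be covered by Watson and Yilmaz, so that assignment is forced.
One valid schedule: Tue afternoon→Watson+Larsen, Tue evening→Yilmaz, Wed morning→Jules, Wed afternoon→Watson+Yilmaz, Wed evening→Jules.
Loads: Jules 2/2, Watson 2/3, Yilmaz 2/2, Larsen 1/3 — all within limits.

Yes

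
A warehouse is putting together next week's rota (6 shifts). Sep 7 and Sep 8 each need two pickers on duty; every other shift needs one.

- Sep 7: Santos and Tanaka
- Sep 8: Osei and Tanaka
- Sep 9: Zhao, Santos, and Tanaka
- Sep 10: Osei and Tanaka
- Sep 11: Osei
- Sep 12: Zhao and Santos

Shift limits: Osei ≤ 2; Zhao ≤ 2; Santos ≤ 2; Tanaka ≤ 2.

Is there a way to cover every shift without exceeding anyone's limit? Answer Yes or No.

No

Total capacity is 8 and 8 slots are needed, so capacity alone doesn't rule it out.
Shifts {Sep 7, Sep 8, Sep 10, Sep 11} need 6 worker-slots in total, but the pickers available for any of those shifts (Osei, Santos, and Tanaka) can supply at most 5 among them. So no valid schedule exists.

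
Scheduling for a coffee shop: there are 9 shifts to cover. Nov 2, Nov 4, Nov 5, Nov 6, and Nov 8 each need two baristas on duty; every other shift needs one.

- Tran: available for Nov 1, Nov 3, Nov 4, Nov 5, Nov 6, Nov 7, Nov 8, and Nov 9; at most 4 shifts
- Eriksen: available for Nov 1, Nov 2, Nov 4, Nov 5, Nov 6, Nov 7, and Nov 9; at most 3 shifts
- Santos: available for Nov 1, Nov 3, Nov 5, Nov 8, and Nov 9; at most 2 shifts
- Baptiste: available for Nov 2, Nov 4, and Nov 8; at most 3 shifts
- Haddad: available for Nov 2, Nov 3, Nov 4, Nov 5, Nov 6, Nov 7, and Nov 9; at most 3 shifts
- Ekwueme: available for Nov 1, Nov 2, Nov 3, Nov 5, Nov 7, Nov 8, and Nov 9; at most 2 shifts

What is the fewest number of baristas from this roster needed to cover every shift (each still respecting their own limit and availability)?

14 slots to fill and no one can take more than 4, so at least ⌈14/4⌉ = 4 baristas are needed.
Any 4 baristas together have capacity at most 4+3+3+3 = 13 < 14 slots, so 4 can never suffice.
Tran, Eriksen, Santos, Baptiste, and Haddad alone can cover everything: Nov 1→Tran, Nov 2→Eriksen+Baptiste, Nov 3→Tran, Nov 4→Baptiste+Haddad, Nov 5→Santos+Haddad, Nov 6→Tran+Eriksen, Nov 7→Tran, Nov 8→Santos+Baptiste, Nov 9→Eriksen.

5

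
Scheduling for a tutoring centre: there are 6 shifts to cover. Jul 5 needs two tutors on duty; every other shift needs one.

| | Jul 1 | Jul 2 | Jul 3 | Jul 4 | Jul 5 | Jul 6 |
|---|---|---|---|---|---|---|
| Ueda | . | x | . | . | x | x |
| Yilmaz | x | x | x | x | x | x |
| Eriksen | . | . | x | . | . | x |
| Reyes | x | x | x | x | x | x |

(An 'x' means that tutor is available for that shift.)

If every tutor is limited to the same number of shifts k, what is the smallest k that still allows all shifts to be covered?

2

With 4 tutors and 7 worker-slots to fill, someone must work at least ⌈7/4⌉ = 2 shifts, so k ≥ 2.
k = 2 works: Jul 1→Yilmaz, Jul 2→Ueda, Jul 3→Eriksen, Jul 4→Yilmaz, Jul 5→Ueda+Reyes, Jul 6→Eriksen.
Loads: Ueda 2, Yilmaz 2, Eriksen 2, Reyes 1 — all ≤ 2.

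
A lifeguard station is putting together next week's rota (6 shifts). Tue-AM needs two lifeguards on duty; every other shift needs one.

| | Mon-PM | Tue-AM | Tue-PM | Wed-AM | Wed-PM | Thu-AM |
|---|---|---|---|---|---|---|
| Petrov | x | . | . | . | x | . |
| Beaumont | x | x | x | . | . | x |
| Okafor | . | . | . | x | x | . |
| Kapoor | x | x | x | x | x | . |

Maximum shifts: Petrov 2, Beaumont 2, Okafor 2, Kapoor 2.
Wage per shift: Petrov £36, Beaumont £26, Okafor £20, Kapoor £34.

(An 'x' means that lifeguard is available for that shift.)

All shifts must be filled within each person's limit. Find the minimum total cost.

Tue-AM can only be covered by Beaumont and Kapoor, so that assignment is forced.
Thu-AM can only be covered by Beaumont, so that assignment is forced.
Picking the cheapest available lifeguard for each shift independently would cost £178, but that ignores the shift limits.
An optimal schedule: Mon-PM→Petrov, Tue-AM→Beaumont+Kapoor, Tue-PM→Kapoor, Wed-AM→Okafor, Wed-PM→Okafor, Thu-AM→Beaumont.
Total: 36 + 26 + 34 + 34 + 20 + 20 + 26 = £196.

£196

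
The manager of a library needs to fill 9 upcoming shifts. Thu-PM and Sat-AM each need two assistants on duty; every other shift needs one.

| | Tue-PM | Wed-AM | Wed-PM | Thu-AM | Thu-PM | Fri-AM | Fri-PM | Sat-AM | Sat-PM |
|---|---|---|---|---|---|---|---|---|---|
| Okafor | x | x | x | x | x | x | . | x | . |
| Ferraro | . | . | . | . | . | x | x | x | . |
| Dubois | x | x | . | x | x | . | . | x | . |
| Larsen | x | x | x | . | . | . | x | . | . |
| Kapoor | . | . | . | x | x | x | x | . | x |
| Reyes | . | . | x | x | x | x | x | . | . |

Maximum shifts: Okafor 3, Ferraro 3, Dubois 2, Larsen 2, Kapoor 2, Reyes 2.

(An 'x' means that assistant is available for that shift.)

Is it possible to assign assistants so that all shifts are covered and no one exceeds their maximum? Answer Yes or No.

Yes

Sat-PM can only be covered by Kapoor, so that assignment is forced.
One valid schedule: Tue-PM→Okafor, Wed-AM→Okafor, Wed-PM→Okafor, Thu-AM→Dubois, Thu-PM→Kapoor+Reyes, Fri-AM→Ferraro, Fri-PM→Ferraro, Sat-AM→Ferraro+Dubois, Sat-PM→Kapoor.
Loads: Okafor 3/3, Ferraro 3/3, Dubois 2/2, Larsen 0/2, Kapoor 2/2, Reyes 1/2 — all within limits.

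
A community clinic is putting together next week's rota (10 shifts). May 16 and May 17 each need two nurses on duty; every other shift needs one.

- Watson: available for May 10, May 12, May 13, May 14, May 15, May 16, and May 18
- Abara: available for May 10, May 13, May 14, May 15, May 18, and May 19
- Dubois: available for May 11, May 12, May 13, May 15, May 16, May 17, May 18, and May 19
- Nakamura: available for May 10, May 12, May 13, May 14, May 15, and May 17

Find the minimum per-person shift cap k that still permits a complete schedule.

With 4 nurses and 12 worker-slots to fill, someone must work at least ⌈12/4⌉ = 3 shifts, so k ≥ 3.
k = 3 works: May 10→Watson, May 11→Dubois, May 12→Watson, May 13→Nakamura, May 14→Abara, May 15→Nakamura, May 16→Watson+Dubois, May 17→Dubois+Nakamura, May 18→Abara, May 19→Abara.
Loads: Watson 3, Abara 3, Dubois 3, Nakamura 3 — all ≤ 3.

3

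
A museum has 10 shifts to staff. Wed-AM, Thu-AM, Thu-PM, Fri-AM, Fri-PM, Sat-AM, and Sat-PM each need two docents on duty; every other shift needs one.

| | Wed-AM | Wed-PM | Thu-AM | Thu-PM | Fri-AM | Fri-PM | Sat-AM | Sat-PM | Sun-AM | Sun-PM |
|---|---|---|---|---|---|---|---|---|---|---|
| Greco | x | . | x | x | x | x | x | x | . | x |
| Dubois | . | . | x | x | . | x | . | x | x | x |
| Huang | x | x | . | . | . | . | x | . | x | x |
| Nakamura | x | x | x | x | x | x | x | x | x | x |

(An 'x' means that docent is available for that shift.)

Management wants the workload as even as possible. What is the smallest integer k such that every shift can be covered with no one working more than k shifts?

With 4 docents and 17 worker-slots to fill, someone must work at least ⌈17/4⌉ = 5 shifts, so k ≥ 5.
k = 5 works: Wed-AM→Greco+Huang, Wed-PM→Huang, Thu-AM→Greco+Dubois, Thu-PM→Greco+Dubois, Fri-AM→Greco+Nakamura, Fri-PM→Greco+Dubois, Sat-AM→Huang+Nakamura, Sat-PM→Dubois+Nakamura, Sun-AM→Dubois, Sun-PM→Huang.
Loads: Greco 5, Dubois 5, Huang 4, Nakamura 3 — all ≤ 5.

5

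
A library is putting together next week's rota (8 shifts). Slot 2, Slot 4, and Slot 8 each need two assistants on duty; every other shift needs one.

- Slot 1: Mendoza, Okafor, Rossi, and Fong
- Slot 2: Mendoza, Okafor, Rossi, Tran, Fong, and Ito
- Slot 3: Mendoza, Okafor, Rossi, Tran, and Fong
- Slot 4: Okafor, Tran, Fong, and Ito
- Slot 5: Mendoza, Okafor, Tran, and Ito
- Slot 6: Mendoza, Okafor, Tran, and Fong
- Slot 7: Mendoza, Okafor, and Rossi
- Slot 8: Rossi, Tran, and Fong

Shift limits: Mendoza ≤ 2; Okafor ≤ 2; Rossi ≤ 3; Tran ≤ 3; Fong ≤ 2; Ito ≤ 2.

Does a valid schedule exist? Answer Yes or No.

Yes

One valid schedule: Slot 1→Mendoza, Slot 2→Rossi+Tran, Slot 3→Rossi, Slot 4→Tran+Fong, Slot 5→Okafor, Slot 6→Okafor, Slot 7→Mendoza, Slot 8→Rossi+Tran.
Loads: Mendoza 2/2, Okafor 2/2, Rossi 3/3, Tran 3/3, Fong 1/2, Ito 0/2 — all within limits.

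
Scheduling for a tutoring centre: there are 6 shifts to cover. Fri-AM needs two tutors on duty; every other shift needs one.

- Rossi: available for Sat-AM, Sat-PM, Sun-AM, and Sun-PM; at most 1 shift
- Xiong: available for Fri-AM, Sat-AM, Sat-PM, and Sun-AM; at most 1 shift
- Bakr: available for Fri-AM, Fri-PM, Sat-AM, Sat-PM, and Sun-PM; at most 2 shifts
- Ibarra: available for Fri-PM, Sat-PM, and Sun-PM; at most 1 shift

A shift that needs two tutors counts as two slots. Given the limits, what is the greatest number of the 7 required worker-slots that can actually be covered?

5

Total capacity across all tutors is 1+1+2+1 = 5, and 7 slots are needed, so at most 5 can be filled.
An assignment achieving 5: Fri-AM→Xiong+Bakr, Fri-PM→Bakr, Sun-AM→Rossi, Sun-PM→Ibarra.
Loads: Rossi 1/1, Xiong 1/1, Bakr 2/2, Ibarra 1/1.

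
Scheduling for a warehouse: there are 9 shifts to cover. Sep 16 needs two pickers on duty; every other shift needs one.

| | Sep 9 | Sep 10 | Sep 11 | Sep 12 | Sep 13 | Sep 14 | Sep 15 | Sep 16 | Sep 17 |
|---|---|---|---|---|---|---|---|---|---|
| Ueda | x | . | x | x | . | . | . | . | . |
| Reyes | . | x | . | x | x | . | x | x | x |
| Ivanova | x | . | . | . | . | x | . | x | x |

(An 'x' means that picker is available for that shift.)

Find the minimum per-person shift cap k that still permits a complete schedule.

4

With 3 pickers and 10 worker-slots to fill, someone must work at least ⌈10/3⌉ = 4 shifts, so k ≥ 4.
k = 4 works: Sep 9→Ueda, Sep 10→Reyes, Sep 11→Ueda, Sep 12→Ueda, Sep 13→Reyes, Sep 14→Ivanova, Sep 15→Reyes, Sep 16→Reyes+Ivanova, Sep 17→Ivanova.
Loads: Ueda 3, Reyes 4, Ivanova 3 — all ≤ 4.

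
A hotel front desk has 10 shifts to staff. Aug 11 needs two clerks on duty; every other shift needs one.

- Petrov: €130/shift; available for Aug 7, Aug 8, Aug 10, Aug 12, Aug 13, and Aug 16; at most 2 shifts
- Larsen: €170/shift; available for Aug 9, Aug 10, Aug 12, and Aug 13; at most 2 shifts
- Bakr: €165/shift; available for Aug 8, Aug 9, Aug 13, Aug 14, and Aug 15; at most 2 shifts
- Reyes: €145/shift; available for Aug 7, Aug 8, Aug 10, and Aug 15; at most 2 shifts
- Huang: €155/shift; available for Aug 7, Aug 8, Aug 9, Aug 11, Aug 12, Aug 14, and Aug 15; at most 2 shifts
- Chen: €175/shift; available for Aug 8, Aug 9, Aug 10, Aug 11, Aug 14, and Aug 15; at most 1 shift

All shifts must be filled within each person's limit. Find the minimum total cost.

Aug 11 can only be covered by Huang and Chen, so that assignment is forced.
Aug 16 can only be covered by Petrov, so that assignment is forced.
Picking the cheapest available clerk for each shift independently would cost €1565, but that ignores the shift limits.
An optimal schedule: Aug 7→Petrov, Aug 8→Huang, Aug 9→Bakr, Aug 10→Reyes, Aug 11→Huang+Chen, Aug 12→Larsen, Aug 13→Larsen, Aug 14→Bakr, Aug 15→Reyes, Aug 16→Petrov.
Total: 130 + 155 + 165 + 145 + 155 + 175 + 170 + 170 + 165 + 145 + 130 = €1705.

€1705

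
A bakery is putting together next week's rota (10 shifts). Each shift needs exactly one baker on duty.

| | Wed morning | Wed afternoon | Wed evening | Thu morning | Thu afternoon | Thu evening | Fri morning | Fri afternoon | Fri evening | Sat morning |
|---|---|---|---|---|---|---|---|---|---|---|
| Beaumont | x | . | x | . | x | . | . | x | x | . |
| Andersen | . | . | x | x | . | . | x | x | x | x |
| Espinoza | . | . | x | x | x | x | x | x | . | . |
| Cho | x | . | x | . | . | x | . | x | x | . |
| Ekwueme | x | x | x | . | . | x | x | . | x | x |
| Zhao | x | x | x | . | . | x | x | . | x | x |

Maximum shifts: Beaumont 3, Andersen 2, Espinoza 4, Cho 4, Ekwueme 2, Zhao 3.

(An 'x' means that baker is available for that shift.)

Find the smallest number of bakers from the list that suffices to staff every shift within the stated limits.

3

10 slots to fill and no one can take more than 4, so at least ⌈10/4⌉ = 3 bakers are needed.
Beaumont, Espinoza, and Zhao alone can cover everything: Wed morning→Beaumont, Wed afternoon→Zhao, Wed evening→Espinoza, Thu morning→Espinoza, Thu afternoon→Beaumont, Thu evening→Espinoza, Fri morning→Espinoza, Fri afternoon→Beaumont, Fri evening→Zhao, Sat morning→Zhao.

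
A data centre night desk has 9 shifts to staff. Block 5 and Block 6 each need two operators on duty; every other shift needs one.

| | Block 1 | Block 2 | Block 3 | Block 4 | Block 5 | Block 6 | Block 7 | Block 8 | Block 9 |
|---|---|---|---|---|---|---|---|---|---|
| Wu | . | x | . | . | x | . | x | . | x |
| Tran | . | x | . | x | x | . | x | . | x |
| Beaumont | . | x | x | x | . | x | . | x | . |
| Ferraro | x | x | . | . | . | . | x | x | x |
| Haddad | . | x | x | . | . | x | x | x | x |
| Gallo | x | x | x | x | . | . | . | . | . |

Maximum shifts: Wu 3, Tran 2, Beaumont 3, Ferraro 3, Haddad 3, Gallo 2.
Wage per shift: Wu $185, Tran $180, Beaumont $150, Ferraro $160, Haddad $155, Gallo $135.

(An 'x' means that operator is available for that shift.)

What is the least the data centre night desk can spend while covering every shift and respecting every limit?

$1710

Block 5 can only be covered by Wu and Tran, so that assignment is forced.
Block 6 can only be covered by Beaumont and Haddad, so that assignment is forced.
Picking the cheapest available operator for each shift independently would cost $1670, but that ignores the shift limits.
An optimal schedule: Block 1→Gallo, Block 2→Ferraro, Block 3→Gallo, Block 4→Beaumont, Block 5→Tran+Wu, Block 6→Beaumont+Haddad, Block 7→Haddad, Block 8→Beaumont, Block 9→Haddad.
Total: 135 + 160 + 135 + 150 + 180 + 185 + 150 + 155 + 155 + 150 + 155 = $1710.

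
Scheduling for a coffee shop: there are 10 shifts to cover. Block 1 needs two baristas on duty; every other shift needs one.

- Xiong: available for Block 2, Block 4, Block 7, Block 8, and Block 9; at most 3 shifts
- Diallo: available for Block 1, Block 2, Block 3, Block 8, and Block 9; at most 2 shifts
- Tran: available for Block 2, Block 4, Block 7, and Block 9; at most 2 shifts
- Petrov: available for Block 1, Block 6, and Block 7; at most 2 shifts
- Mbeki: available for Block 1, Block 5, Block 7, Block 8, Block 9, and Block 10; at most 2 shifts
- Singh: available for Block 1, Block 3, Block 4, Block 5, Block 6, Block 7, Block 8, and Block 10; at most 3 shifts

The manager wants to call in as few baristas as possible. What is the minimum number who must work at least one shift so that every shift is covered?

5

11 slots to fill and no one can take more than 3, so at least ⌈11/3⌉ = 4 baristas are needed.
Any 4 baristas together have capacity at most 3+3+2+2 = 10 < 11 slots, so 4 can never suffice.
Xiong, Diallo, Tran, Petrov, and Mbeki alone can cover everything: Block 1→Diallo+Petrov, Block 2→Xiong, Block 3→Diallo, Block 4→Xiong, Block 5→Mbeki, Block 6→Petrov, Block 7→Tran, Block 8→Xiong, Block 9→Tran, Block 10→Mbeki.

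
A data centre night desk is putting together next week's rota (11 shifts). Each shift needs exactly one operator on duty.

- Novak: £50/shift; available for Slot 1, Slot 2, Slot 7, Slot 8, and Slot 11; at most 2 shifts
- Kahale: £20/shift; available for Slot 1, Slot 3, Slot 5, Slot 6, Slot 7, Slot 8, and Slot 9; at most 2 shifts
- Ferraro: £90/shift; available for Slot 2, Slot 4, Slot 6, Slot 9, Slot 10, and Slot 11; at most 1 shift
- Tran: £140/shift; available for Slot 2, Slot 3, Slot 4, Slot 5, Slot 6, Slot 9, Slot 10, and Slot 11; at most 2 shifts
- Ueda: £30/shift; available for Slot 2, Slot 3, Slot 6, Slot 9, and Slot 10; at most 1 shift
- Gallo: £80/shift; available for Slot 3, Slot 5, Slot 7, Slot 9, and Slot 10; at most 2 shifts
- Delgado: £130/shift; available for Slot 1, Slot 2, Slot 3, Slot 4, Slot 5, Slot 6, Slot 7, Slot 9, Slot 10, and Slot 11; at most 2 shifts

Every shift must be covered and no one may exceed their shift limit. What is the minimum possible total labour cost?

£820

Picking the cheapest available operator for each shift independently would cost £340, but that ignores the shift limits.
An optimal schedule: Slot 1→Kahale, Slot 2→Ueda, Slot 3→Gallo, Slot 4→Ferraro, Slot 5→Gallo, Slot 6→Delgado, Slot 7→Novak, Slot 8→Kahale, Slot 9→Tran, Slot 10→Delgado, Slot 11→Novak.
Total: 20 + 30 + 80 + 90 + 80 + 130 + 50 + 20 + 140 + 130 + 50 = £820.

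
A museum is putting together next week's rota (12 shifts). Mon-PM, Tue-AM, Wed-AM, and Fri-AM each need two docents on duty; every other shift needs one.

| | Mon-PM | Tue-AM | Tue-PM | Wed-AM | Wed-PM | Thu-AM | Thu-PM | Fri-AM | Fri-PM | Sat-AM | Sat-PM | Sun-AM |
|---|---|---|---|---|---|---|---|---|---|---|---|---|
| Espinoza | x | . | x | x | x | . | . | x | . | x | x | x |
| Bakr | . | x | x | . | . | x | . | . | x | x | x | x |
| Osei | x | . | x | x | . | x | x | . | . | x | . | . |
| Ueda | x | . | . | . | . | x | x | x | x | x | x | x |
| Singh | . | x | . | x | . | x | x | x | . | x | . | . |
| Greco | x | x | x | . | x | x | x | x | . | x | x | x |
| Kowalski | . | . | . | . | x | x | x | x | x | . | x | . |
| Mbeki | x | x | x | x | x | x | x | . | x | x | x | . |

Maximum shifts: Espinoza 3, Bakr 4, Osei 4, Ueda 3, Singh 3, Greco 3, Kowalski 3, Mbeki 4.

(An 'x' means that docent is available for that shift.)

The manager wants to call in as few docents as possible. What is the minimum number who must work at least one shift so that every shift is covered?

5

16 slots to fill and no one can take more than 4, so at least ⌈16/4⌉ = 4 docents are needed.
Any 4 docents together have capacity at most 4+4+4+3 = 15 < 16 slots, so 4 can never suffice.
Espinoza, Bakr, Osei, Ueda, and Singh alone can cover everything: Mon-PM→Espinoza+Osei, Tue-AM→Bakr+Singh, Tue-PM→Espinoza, Wed-AM→Osei+Singh, Wed-PM→Espinoza, Thu-AM→Osei, Thu-PM→Osei, Fri-AM→Ueda+Singh, Fri-PM→Bakr, Sat-AM→Ueda, Sat-PM→Bakr, Sun-AM→Bakr.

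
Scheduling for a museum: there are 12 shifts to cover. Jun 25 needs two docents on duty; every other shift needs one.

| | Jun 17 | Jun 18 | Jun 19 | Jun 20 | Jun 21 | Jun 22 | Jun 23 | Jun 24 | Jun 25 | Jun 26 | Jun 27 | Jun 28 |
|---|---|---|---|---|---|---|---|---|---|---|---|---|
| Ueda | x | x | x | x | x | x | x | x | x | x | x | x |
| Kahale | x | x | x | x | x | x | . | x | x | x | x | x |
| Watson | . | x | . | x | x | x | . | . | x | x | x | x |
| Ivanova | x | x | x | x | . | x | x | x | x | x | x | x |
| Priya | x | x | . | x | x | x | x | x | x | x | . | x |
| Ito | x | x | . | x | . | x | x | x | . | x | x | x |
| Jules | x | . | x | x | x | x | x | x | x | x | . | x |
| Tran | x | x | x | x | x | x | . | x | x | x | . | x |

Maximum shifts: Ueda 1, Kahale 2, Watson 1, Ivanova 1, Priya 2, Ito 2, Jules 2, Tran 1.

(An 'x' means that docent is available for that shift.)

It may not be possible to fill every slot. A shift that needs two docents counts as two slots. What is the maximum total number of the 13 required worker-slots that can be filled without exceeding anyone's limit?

12

Total capacity across all docents is 1+2+1+1+2+2+2+1 = 12, and 13 slots are needed, so at most 12 can be filled.
An assignment achieving 12: Jun 17→Priya, Jun 18→Watson, Jun 19→Ueda, Jun 20→Ito, Jun 21→Kahale, Jun 22→Ito, Jun 23→Ivanova, Jun 24→Priya, Jun 25→Jules+Tran, Jun 26→Jules, Jun 27→Kahale.
Loads: Ueda 1/1, Kahale 2/2, Watson 1/1, Ivanova 1/1, Priya 2/2, Ito 2/2, Jules 2/2, Tran 1/1.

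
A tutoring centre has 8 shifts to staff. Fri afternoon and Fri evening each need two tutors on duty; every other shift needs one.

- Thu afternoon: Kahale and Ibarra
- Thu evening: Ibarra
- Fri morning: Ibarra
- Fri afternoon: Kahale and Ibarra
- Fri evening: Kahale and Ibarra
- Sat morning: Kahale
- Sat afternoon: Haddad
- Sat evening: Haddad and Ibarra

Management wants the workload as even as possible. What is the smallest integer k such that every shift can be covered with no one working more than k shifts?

With 3 tutors and 10 worker-slots to fill, someone must work at least ⌈10/3⌉ = 4 shifts, so k ≥ 4.
k = 4 works: Thu afternoon→Kahale, Thu evening→Ibarra, Fri morning→Ibarra, Fri afternoon→Kahale+Ibarra, Fri evening→Kahale+Ibarra, Sat morning→Kahale, Sat afternoon→Haddad, Sat evening→Haddad.
Loads: Haddad 2, Kahale 4, Ibarra 4 — all ≤ 4.

4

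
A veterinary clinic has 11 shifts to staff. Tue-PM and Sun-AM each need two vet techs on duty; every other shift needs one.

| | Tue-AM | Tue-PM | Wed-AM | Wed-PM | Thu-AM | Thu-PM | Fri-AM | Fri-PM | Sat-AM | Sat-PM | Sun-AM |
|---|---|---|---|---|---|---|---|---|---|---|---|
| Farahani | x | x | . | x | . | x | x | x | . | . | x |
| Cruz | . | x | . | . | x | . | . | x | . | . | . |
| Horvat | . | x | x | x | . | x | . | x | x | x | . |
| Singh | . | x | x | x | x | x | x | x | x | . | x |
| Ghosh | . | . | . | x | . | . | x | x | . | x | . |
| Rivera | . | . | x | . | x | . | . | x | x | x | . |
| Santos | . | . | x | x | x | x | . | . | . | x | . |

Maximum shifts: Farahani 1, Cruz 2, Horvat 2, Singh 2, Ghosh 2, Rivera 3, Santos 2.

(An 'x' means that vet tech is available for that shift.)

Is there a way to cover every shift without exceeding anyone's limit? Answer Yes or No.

No

Total capacity is 14 and 13 slots are needed, so capacity alone doesn't rule it out.
Shifts {Tue-AM, Sun-AM} need 3 worker-slots in total, but the vet techs available for any of those shifts (Farahani and Singh) can supply at most 2 among them. So no valid schedule exists.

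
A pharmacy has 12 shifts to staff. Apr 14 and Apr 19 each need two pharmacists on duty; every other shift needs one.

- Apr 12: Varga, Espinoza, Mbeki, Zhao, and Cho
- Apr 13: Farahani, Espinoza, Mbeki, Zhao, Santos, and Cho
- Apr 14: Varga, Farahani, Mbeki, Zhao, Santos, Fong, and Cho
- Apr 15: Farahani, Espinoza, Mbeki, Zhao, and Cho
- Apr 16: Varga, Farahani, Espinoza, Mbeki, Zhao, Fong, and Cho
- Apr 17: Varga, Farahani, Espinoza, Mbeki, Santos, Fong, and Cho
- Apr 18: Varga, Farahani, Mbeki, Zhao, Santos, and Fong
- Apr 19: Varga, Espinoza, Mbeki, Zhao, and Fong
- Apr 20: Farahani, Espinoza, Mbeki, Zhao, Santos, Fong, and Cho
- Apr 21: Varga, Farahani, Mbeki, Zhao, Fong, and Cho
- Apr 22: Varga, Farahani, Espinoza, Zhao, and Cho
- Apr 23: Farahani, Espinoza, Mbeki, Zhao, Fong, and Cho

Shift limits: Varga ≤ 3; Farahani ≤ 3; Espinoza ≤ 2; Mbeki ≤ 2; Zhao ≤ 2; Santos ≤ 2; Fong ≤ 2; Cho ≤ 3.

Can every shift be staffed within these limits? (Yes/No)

Yes

One valid schedule: Apr 12→Varga, Apr 13→Farahani, Apr 14→Zhao+Santos, Apr 15→Farahani, Apr 16→Espinoza, Apr 17→Mbeki, Apr 18→Varga, Apr 19→Zhao+Fong, Apr 20→Mbeki, Apr 21→Farahani, Apr 22→Varga, Apr 23→Espinoza.
Loads: Varga 3/3, Farahani 3/3, Espinoza 2/2, Mbeki 2/2, Zhao 2/2, Santos 1/2, Fong 1/2, Cho 0/3 — all within limits.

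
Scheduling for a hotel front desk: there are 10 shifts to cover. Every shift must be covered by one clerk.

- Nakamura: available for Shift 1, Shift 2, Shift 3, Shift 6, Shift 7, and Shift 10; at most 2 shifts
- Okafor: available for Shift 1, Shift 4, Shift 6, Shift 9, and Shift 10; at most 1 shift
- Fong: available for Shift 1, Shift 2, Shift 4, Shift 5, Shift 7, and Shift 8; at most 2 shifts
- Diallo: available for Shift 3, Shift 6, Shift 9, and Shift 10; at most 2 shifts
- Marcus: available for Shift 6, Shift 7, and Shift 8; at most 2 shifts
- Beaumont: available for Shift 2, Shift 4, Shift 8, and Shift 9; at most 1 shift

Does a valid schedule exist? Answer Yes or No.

Shift 5 can only be covered by Fong, so that assignment is forced.
One valid schedule: Shift 1→Nakamura, Shift 2→Fong, Shift 3→Nakamura, Shift 4→Okafor, Shift 5→Fong, Shift 6→Diallo, Shift 7→Marcus, Shift 8→Marcus, Shift 9→Beaumont, Shift 10→Diallo.
Loads: Nakamura 2/2, Okafor 1/1, Fong 2/2, Diallo 2/2, Marcus 2/2, Beaumont 1/1 — all within limits.

Yes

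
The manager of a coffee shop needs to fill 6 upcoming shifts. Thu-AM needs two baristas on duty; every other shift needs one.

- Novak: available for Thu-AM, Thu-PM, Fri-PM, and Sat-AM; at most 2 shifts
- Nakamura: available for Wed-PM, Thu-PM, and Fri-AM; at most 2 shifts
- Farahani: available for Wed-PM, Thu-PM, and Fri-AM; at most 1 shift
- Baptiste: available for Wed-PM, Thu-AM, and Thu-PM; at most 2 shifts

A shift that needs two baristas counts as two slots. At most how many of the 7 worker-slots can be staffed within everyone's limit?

6

Total capacity across all baristas is 2+2+1+2 = 7, and 7 slots are needed, so at most 7 can be filled.
Shifts {Thu-AM, Fri-PM, Sat-AM} need 4 slots but only Novak and Baptiste are available for them, supplying at most 3 — so at least 1 slot must go unfilled.
An assignment achieving 6: Wed-PM→Nakamura, Thu-AM→Baptiste, Thu-PM→Farahani, Fri-AM→Nakamura, Fri-PM→Novak, Sat-AM→Novak.
Loads: Novak 2/2, Nakamura 2/2, Farahani 1/1, Baptiste 1/2.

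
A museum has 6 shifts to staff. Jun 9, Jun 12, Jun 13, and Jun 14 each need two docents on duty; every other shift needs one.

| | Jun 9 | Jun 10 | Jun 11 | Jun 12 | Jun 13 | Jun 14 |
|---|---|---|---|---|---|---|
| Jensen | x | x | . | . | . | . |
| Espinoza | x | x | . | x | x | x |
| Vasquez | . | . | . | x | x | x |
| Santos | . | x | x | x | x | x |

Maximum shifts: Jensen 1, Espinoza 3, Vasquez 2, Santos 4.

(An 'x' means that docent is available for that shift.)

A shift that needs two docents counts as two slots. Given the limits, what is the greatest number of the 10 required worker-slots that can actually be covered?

Total capacity across all docents is 1+3+2+4 = 10, and 10 slots are needed, so at most 10 can be filled.
An assignment achieving 10: Jun 9→Jensen+Espinoza, Jun 10→Espinoza, Jun 11→Santos, Jun 12→Espinoza+Santos, Jun 13→Vasquez+Santos, Jun 14→Vasquez+Santos.
Loads: Jensen 1/1, Espinoza 3/3, Vasquez 2/2, Santos 4/4.

10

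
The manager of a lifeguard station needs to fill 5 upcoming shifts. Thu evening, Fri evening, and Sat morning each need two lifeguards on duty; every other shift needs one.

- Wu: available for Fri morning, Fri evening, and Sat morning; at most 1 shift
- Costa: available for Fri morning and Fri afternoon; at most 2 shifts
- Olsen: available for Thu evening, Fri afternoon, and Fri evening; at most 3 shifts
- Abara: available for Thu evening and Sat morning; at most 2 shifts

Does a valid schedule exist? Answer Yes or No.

Total capacity is 8 and 8 slots are needed, so capacity alone doesn't rule it out.
Shifts {Fri evening, Sat morning} need 4 worker-slots in total, but the lifeguards available for any of those shifts (Wu, Olsen, and Abara) can supply at most 3 among them. So no valid schedule exists.

No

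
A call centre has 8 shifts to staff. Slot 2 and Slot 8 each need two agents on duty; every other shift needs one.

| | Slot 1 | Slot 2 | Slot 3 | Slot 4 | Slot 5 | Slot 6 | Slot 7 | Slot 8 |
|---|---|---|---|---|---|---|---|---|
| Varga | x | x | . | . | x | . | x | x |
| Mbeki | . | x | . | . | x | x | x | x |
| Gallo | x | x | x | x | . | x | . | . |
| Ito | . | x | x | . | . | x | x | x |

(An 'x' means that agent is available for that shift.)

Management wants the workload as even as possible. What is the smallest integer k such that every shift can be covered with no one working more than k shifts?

With 4 agents and 10 worker-slots to fill, someone must work at least ⌈10/4⌉ = 3 shifts, so k ≥ 3.
k = 3 works: Slot 1→Varga, Slot 2→Mbeki+Gallo, Slot 3→Gallo, Slot 4→Gallo, Slot 5→Varga, Slot 6→Mbeki, Slot 7→Varga, Slot 8→Mbeki+Ito.
Loads: Varga 3, Mbeki 3, Gallo 3, Ito 1 — all ≤ 3.

3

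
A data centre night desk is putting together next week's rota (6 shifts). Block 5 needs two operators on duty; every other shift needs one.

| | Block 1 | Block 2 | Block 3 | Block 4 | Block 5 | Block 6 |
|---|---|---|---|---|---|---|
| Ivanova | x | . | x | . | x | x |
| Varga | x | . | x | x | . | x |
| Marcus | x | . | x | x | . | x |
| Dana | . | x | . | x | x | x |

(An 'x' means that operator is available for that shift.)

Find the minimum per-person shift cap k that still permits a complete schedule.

With 4 operators and 7 worker-slots to fill, someone must work at least ⌈7/4⌉ = 2 shifts, so k ≥ 2.
k = 2 works: Block 1→Ivanova, Block 2→Dana, Block 3→Varga, Block 4→Varga, Block 5→Ivanova+Dana, Block 6→Marcus.
Loads: Ivanova 2, Varga 2, Marcus 1, Dana 2 — all ≤ 2.

2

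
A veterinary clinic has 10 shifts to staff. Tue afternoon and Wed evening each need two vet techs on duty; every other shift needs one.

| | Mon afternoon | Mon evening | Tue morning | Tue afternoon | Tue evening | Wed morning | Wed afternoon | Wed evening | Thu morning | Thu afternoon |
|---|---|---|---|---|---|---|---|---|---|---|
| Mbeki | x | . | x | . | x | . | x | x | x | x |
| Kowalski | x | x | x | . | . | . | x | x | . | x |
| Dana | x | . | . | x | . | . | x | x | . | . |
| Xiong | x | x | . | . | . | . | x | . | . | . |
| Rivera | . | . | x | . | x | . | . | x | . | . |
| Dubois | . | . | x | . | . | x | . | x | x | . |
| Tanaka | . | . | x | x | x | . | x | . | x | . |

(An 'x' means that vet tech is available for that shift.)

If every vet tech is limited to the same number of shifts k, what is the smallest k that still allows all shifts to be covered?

With 7 vet techs and 12 worker-slots to fill, someone must work at least ⌈12/7⌉ = 2 shifts, so k ≥ 2.
k = 2 works: Mon afternoon→Kowalski, Mon evening→Kowalski, Tue morning→Rivera, Tue afternoon→Dana+Tanaka, Tue evening→Mbeki, Wed morning→Dubois, Wed afternoon→Xiong, Wed evening→Dana+Rivera, Thu morning→Dubois, Thu afternoon→Mbeki.
Loads: Mbeki 2, Kowalski 2, Dana 2, Xiong 1, Rivera 2, Dubois 2, Tanaka 1 — all ≤ 2.

2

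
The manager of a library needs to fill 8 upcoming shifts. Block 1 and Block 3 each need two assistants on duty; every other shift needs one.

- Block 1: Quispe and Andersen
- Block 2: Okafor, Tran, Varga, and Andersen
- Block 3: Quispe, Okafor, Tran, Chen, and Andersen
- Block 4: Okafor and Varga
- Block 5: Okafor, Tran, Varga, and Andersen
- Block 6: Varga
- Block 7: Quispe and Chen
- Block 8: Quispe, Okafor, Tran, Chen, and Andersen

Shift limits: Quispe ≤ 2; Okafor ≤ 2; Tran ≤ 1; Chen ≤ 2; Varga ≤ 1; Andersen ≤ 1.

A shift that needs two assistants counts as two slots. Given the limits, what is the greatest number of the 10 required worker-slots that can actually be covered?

Total capacity across all assistants is 2+2+1+2+1+1 = 9, and 10 slots are needed, so at most 9 can be filled.
An assignment achieving 9: Block 1→Quispe+Andersen, Block 2→Okafor, Block 3→Chen, Block 4→Okafor, Block 5→Tran, Block 6→Varga, Block 7→Quispe, Block 8→Chen.
Loads: Quispe 2/2, Okafor 2/2, Tran 1/1, Chen 2/2, Varga 1/1, Andersen 1/1.

9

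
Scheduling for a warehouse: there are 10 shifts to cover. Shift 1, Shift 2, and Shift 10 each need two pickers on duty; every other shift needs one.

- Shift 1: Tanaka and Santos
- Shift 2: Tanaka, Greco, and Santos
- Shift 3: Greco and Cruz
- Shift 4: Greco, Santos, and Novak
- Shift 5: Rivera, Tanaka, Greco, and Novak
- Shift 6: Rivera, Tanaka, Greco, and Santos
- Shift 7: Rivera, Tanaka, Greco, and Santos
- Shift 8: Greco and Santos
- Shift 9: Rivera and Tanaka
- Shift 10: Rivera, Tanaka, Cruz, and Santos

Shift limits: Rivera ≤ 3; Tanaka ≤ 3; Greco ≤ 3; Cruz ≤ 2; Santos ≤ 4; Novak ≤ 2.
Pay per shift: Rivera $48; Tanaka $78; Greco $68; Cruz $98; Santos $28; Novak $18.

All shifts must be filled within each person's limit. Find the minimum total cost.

Shift 1 can only be covered by Tanaka and Santos, so that assignment is forced.
Picking the cheapest available picker for each shift independently would cost $514, but that ignores the shift limits.
An optimal schedule: Shift 1→Santos+Tanaka, Shift 2→Santos+Greco, Shift 3→Greco, Shift 4→Novak, Shift 5→Novak, Shift 6→Rivera, Shift 7→Greco, Shift 8→Santos, Shift 9→Rivera, Shift 10→Santos+Rivera.
Total: 28 + 78 + 28 + 68 + 68 + 18 + 18 + 48 + 68 + 28 + 48 + 28 + 48 = $574.

$574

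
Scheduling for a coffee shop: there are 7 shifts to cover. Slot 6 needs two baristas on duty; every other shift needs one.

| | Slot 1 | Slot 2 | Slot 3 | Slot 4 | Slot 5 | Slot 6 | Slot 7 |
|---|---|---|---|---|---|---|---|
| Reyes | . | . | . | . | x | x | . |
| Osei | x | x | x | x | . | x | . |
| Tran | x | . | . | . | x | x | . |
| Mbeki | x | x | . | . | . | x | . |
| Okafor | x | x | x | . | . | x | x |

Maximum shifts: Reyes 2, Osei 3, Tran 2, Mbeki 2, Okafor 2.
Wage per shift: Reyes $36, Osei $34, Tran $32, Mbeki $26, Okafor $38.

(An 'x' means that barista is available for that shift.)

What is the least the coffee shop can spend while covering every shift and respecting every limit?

Slot 4 can only be covered by Osei, so that assignment is forced.
Slot 7 can only be covered by Okafor, so that assignment is forced.
Picking the cheapest available barista for each shift independently would cost $248, but that ignores the shift limits.
An optimal schedule: Slot 1→Mbeki, Slot 2→Mbeki, Slot 3→Osei, Slot 4→Osei, Slot 5→Tran, Slot 6→Tran+Osei, Slot 7→Okafor.
Total: 26 + 26 + 34 + 34 + 32 + 32 + 34 + 38 = $256.

$256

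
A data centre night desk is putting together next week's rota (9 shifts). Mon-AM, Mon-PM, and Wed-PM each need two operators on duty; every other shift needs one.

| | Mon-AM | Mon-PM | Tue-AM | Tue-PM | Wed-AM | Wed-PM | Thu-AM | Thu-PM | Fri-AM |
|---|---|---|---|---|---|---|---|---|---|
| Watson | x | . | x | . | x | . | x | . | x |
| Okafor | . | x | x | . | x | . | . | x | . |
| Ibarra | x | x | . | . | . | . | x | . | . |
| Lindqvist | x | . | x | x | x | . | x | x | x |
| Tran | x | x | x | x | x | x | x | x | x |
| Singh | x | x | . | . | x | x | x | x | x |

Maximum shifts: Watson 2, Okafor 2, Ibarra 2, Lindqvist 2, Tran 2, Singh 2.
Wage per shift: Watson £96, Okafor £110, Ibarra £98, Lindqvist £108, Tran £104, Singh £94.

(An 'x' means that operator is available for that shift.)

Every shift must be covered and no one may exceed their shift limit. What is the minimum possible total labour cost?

£1220

Wed-PM can only be covered by Tran and Singh, so that assignment is forced.
Picking the cheapest available operator for each shift independently would cost £1156, but that ignores the shift limits.
An optimal schedule: Mon-AM→Lindqvist+Singh, Mon-PM→Ibarra+Tran, Tue-AM→Watson, Tue-PM→Lindqvist, Wed-AM→Okafor, Wed-PM→Tran+Singh, Thu-AM→Ibarra, Thu-PM→Okafor, Fri-AM→Watson.
Total: 108 + 94 + 98 + 104 + 96 + 108 + 110 + 104 + 94 + 98 + 110 + 96 = £1220.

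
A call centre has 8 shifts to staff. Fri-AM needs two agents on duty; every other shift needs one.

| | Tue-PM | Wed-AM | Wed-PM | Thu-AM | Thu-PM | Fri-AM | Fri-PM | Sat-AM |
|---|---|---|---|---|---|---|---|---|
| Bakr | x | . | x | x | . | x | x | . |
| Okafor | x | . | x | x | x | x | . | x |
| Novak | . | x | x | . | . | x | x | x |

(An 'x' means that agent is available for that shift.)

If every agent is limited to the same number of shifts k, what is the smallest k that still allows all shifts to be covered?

With 3 agents and 9 worker-slots to fill, someone must work at least ⌈9/3⌉ = 3 shifts, so k ≥ 3.
k = 3 works: Tue-PM→Bakr, Wed-AM→Novak, Wed-PM→Novak, Thu-AM→Bakr, Thu-PM→Okafor, Fri-AM→Okafor+Novak, Fri-PM→Bakr, Sat-AM→Okafor.
Loads: Bakr 3, Okafor 3, Novak 3 — all ≤ 3.

3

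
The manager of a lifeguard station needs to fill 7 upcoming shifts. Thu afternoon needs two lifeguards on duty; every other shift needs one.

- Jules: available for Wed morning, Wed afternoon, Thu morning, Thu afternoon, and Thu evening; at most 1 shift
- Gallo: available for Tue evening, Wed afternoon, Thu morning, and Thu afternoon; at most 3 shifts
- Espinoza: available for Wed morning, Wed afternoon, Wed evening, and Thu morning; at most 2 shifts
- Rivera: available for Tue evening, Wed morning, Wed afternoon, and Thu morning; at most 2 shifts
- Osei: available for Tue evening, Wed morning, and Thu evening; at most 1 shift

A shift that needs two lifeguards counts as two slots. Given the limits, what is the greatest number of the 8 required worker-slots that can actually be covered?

Total capacity across all lifeguards is 1+3+2+2+1 = 9, and 8 slots are needed, so at most 8 can be filled.
An assignment achieving 8: Tue evening→Gallo, Wed morning→Espinoza, Wed afternoon→Gallo, Wed evening→Espinoza, Thu morning→Rivera, Thu afternoon→Jules+Gallo, Thu evening→Osei.
Loads: Jules 1/1, Gallo 3/3, Espinoza 2/2, Rivera 1/2, Osei 1/1.

8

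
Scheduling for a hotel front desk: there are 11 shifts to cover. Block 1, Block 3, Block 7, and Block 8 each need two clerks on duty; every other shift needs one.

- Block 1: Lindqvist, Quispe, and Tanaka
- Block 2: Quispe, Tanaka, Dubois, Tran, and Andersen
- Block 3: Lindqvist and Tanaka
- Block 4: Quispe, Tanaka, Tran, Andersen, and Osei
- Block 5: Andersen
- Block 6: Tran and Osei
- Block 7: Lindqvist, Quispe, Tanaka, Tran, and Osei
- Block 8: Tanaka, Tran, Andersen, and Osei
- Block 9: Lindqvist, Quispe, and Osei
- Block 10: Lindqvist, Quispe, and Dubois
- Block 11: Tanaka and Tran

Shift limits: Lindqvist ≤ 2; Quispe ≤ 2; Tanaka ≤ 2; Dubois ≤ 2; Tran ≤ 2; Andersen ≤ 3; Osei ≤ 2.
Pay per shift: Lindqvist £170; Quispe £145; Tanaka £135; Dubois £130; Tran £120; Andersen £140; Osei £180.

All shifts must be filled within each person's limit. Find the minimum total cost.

£2180

Block 3 can only be covered by Lindqvist and Tanaka, so that assignment is forced.
Block 5 can only be covered by Andersen, so that assignment is forced.
Picking the cheapest available clerk for each shift independently would cost £1990, but that ignores the shift limits.
An optimal schedule: Block 1→Lindqvist+Quispe, Block 2→Dubois, Block 3→Lindqvist+Tanaka, Block 4→Andersen, Block 5→Andersen, Block 6→Tran, Block 7→Tran+Osei, Block 8→Andersen+Osei, Block 9→Quispe, Block 10→Dubois, Block 11→Tanaka.
Total: 170 + 145 + 130 + 170 + 135 + 140 + 140 + 120 + 120 + 180 + 140 + 180 + 145 + 130 + 135 = £2180.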